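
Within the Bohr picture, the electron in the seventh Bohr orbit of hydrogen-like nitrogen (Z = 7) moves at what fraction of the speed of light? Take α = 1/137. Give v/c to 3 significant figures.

v_n = Zαc/n, so v/c = Zα/n = 7 × 0.00730 / 7 = 0.00730

0.00730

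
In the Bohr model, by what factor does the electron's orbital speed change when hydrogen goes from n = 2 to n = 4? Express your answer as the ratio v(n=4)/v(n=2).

v ∝ Z^1 · n^-1; with Z fixed, v ∝ n^-1.
v(n=4)/v(n=2) = (4/2)^-1 = 1/2

1/2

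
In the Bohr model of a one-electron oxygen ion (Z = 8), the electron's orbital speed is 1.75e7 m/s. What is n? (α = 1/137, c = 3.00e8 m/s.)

v_n = Zαc/n ⇒ n = Zαc/v = 8 × 0.00730 × 3.00e8 / 1.75e7 ≈ 1.00
n = 1

1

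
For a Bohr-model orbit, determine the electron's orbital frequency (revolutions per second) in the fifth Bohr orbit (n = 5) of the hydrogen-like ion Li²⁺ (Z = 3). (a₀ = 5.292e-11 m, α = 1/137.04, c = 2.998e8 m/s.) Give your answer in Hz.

4.737e14 Hz

r = n²a₀/Z = 4.410e-10 m, v = Zαc/n = 1.313e6 m/s
f = v/(2πr) = 4.737e14 Hz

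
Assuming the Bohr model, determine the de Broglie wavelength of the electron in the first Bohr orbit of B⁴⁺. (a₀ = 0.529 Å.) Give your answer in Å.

The Bohr quantisation condition is nλ = 2πr_n.
r_n = n²a₀/Z = 0.106 Å
λ = 2πr_n/n = 2π·0.106/1 = 0.665 Å

0.665 Å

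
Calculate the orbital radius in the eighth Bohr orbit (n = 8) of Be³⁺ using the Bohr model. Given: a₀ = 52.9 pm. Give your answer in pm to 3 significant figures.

846 pm

r_n = n²a₀/Z = 8² × 52.9 / 4
    = 64 × 52.9 / 4 = 846 pm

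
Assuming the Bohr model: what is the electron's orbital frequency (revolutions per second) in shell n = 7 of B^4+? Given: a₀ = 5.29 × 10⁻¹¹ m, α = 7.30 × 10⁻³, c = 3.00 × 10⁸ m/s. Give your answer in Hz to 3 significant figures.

r = n²a₀/Z = 5.18 × 10⁻¹⁰ m, v = Zαc/n = 1.56 × 10⁶ m/s
f = v/(2πr) = 4.80 × 10¹⁴ Hz

4.80 × 10¹⁴ Hz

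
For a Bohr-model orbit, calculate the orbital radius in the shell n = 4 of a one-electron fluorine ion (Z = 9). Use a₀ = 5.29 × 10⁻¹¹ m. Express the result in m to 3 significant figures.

9.40 × 10⁻¹¹ m

r_n = n²a₀/Z = 4² × 5.29 × 10⁻¹¹ / 9
    = 16 × 5.29 × 10⁻¹¹ / 9 = 9.40 × 10⁻¹¹ m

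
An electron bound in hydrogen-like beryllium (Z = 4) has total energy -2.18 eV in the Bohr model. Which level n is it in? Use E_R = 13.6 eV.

E_n = −E_R Z²/n² ⇒ n² = E_R Z²/(−E_n) = 13.6 × 4² / 2.18 ≈ 99.82
n = 10

10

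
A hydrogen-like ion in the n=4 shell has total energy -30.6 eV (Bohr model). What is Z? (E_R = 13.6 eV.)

E_n = −E_R Z²/n² ⇒ Z² = −E_n n²/E_R = 30.6 × 4² / 13.6 ≈ 36.00
Z = 6

6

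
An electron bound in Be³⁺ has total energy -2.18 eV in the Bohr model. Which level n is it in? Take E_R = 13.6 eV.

E_n = −E_R Z²/n² ⇒ n² = E_R Z²/(−E_n) = 13.6 × 4² / 2.18 ≈ 99.82
n = 10

10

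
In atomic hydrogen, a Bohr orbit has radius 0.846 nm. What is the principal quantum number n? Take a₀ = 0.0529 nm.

r_n = n²a₀/Z ⇒ n² = rZ/a₀ = 0.846 × 1 / 0.0529 ≈ 15.99
n = 4

4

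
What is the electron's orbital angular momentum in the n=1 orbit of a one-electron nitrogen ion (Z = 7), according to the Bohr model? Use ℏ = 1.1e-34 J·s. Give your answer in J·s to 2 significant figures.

1.1e-34 J·s

L_n = nℏ = 1 × 1.1e-34 = 1.1e-34 J·s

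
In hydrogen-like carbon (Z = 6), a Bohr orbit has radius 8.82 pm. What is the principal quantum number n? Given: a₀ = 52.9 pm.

1

r_n = n²a₀/Z ⇒ n² = rZ/a₀ = 8.82 × 6 / 52.9 ≈ 1.00
n = 1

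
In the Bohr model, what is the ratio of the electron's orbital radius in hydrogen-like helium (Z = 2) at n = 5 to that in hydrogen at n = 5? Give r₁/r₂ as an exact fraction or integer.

r ∝ Z^-1 · n^2
r₁/r₂ = (2/1)^-1 · (5/5)^2 = 1/2

1/2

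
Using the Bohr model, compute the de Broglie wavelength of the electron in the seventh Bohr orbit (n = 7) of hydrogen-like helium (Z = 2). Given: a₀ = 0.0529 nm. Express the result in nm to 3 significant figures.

1.16 nm

The Bohr quantisation condition is nλ = 2πr_n.
r_n = n²a₀/Z = 1.30 nm
λ = 2πr_n/n = 2π·1.30/7 = 1.16 nm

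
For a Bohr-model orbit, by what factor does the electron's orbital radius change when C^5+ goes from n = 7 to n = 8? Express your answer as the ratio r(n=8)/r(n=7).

r ∝ Z^-1 · n^2; with Z fixed, r ∝ n^2.
r(n=8)/r(n=7) = (8/7)^2 = 64/49

64/49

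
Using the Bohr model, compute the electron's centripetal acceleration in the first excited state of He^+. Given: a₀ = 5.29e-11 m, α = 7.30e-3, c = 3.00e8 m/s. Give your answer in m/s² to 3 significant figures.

4.53e22 m/s²

r = n²a₀/Z = 1.06e-10 m, v = Zαc/n = 2.19e6 m/s
a = v²/r = (2.19e6)² / 1.06e-10 = 4.53e22 m/s²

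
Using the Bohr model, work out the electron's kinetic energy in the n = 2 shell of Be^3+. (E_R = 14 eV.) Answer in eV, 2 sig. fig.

For a Coulomb orbit the virial theorem gives K = −E_n.
E_n = −E_R·Z²/n², so K = E_R·Z²/n² = 14 × 4²/2² = 56 eV

56 eV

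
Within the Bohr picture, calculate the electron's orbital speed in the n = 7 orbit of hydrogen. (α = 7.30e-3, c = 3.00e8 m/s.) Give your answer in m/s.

v_n = Zαc/n = 1 × 0.00730 × 3.00e8 / 7
    = 3.13e5 m/s

3.13e5 m/s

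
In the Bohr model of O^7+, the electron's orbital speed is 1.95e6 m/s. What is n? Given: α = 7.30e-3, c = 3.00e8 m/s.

9

v_n = Zαc/n ⇒ n = Zαc/v = 8 × 0.00730 × 3.00e8 / 1.95e6 ≈ 8.98
n = 9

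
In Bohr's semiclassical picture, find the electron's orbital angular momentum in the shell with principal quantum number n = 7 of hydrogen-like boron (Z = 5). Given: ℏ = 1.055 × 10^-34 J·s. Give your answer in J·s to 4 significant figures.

7.385 × 10^-34 J·s

L_n = nℏ = 7 × 1.055 × 10^-34 = 7.385 × 10^-34 J·s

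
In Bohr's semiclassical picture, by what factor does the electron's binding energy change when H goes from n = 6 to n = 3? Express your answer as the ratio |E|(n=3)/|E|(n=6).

|E| ∝ Z^2 · n^-2; with Z fixed, |E| ∝ n^-2.
|E|(n=3)/|E|(n=6) = (3/6)^-2 = 4

4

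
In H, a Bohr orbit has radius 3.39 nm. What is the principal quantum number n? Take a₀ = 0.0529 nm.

r_n = n²a₀/Z ⇒ n² = rZ/a₀ = 3.39 × 1 / 0.0529 ≈ 64.08
n = 8

8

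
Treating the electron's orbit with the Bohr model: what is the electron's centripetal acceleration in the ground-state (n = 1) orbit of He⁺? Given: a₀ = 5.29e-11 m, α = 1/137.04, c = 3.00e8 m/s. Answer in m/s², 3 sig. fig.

7.25e23 m/s²

r = n²a₀/Z = 2.65e-11 m, v = Zαc/n = 4.38e6 m/s
a = v²/r = (4.38e6)² / 2.65e-11 = 7.25e23 m/s²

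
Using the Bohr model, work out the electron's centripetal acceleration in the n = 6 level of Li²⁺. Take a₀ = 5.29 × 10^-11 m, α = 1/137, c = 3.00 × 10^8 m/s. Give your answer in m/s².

r = n²a₀/Z = 6.35 × 10^-10 m, v = Zαc/n = 1.09 × 10^6 m/s
a = v²/r = (1.09 × 10^6)² / 6.35 × 10^-10 = 1.89 × 10^21 m/s²

1.89 × 10^21 m/s²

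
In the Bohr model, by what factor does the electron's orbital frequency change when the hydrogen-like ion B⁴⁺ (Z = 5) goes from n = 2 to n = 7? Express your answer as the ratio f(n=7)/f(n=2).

f ∝ Z^2 · n^-3; with Z fixed, f ∝ n^-3.
f(n=7)/f(n=2) = (7/2)^-3 = 8/343

8/343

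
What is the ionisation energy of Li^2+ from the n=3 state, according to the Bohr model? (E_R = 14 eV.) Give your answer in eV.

14 eV

E_n = −E_R·Z²/n² = −14 × 3²/3² eV = -14 eV
Ionisation energy = −E_n = 14 eV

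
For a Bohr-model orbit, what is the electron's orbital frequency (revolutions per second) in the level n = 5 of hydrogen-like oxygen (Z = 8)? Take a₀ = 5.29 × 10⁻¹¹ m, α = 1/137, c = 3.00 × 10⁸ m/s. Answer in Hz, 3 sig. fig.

r = n²a₀/Z = 1.65 × 10⁻¹⁰ m, v = Zαc/n = 3.50 × 10⁶ m/s
f = v/(2πr) = 3.37 × 10¹⁵ Hz

3.37 × 10¹⁵ Hz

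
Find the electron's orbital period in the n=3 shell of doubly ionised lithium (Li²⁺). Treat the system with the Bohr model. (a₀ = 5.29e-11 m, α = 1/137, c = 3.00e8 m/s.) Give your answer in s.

r = n²a₀/Z = 3²·5.29e-11/3 = 1.59e-10 m
v = Zαc/n = 3·0.00730·3.00e8/3 = 2.19e6 m/s
T = 2πr/v = 4.55e-16 s

4.55e-16 s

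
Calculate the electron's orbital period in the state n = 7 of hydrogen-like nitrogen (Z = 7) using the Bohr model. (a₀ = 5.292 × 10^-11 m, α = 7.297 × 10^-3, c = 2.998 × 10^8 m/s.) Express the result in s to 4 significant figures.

1.064 × 10^-15 s

r = n²a₀/Z = 7²·5.292 × 10^-11/7 = 3.704 × 10^-10 m
v = Zαc/n = 7·0.007297·2.998 × 10^8/7 = 2.188 × 10^6 m/s
T = 2πr/v = 1.064 × 10^-15 s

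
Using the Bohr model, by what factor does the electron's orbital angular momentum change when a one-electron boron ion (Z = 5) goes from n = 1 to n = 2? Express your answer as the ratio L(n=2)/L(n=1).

L = nℏ depends only on n, so L ∝ n.
L(n=2)/L(n=1) = (2/1)^1 = 2

2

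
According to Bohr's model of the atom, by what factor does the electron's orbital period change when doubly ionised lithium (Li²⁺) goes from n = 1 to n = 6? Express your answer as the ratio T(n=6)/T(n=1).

T ∝ Z^-2 · n^3; with Z fixed, T ∝ n^3.
T(n=6)/T(n=1) = (6/1)^3 = 216

216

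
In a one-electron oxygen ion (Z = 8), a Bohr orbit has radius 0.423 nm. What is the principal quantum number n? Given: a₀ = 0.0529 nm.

8

r_n = n²a₀/Z ⇒ n² = rZ/a₀ = 0.423 × 8 / 0.0529 ≈ 63.97
n = 8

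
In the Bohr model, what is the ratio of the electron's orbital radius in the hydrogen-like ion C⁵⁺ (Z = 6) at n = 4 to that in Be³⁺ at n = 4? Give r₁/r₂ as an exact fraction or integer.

2/3

r ∝ Z^-1 · n^2
r₁/r₂ = (6/4)^-1 · (4/4)^2 = 2/3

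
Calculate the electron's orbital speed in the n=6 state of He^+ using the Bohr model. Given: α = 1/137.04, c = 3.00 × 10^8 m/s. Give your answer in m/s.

7.30 × 10^5 m/s

v_n = Zαc/n = 2 × 0.00730 × 3.00 × 10^8 / 6
    = 7.30 × 10^5 m/s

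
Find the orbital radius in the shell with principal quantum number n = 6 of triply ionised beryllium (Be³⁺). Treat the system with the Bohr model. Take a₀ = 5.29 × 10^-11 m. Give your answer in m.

r_n = n²a₀/Z = 6² × 5.29 × 10^-11 / 4
    = 36 × 5.29 × 10^-11 / 4 = 4.76 × 10^-10 m

4.76 × 10^-10 m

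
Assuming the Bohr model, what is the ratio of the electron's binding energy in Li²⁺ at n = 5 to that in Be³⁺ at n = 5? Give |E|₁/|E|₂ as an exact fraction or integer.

9/16

|E| ∝ Z^2 · n^-2
|E|₁/|E|₂ = (3/4)^2 · (5/5)^-2 = 9/16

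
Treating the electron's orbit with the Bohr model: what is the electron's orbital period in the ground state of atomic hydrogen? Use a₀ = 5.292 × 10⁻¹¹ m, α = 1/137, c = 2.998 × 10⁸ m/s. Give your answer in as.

r = n²a₀/Z = 1²·5.292 × 10⁻¹¹/1 = 5.292 × 10⁻¹¹ m
v = Zαc/n = 1·0.007299·2.998 × 10⁸/1 = 2.188 × 10⁶ m/s
T = 2πr/v = 1.519 × 10⁻¹⁶ s = 151.9 as

151.9 as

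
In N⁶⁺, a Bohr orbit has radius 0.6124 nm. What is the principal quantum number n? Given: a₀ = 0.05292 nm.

r_n = n²a₀/Z ⇒ n² = rZ/a₀ = 0.6124 × 7 / 0.05292 ≈ 81.01
n = 9

9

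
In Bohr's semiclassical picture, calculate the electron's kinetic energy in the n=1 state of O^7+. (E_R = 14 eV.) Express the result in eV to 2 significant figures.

900 eV

For a Coulomb orbit the virial theorem gives K = −E_n.
E_n = −E_R·Z²/n², so K = E_R·Z²/n² = 14 × 8²/1² = 900 eV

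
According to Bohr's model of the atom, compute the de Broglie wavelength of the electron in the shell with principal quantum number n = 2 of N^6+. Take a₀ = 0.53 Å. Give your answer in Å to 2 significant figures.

0.95 Å

The Bohr quantisation condition is nλ = 2πr_n.
r_n = n²a₀/Z = 0.30 Å
λ = 2πr_n/n = 2π·0.30/2 = 0.95 Å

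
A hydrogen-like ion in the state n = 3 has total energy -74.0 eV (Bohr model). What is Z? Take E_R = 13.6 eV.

E_n = −E_R Z²/n² ⇒ Z² = −E_n n²/E_R = 74.0 × 3² / 13.6 ≈ 48.97
Z = 7

7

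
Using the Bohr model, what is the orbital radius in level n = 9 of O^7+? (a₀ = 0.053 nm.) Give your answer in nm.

r_n = n²a₀/Z = 9² × 0.053 / 8
    = 81 × 0.053 / 8 = 0.54 nm

0.54 nm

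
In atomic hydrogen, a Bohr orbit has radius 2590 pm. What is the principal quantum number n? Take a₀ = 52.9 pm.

7

r_n = n²a₀/Z ⇒ n² = rZ/a₀ = 2590 × 1 / 52.9 ≈ 48.96
n = 7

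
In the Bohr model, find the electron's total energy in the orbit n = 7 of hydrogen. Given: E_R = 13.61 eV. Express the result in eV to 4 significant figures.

E_n = −E_R·Z²/n² = −13.61 × 1²/7² = -0.2778 eV

-0.2778 eV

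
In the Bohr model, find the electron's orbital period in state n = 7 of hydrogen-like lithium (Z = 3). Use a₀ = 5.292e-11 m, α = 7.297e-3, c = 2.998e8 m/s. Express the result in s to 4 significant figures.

5.793e-15 s

r = n²a₀/Z = 7²·5.292e-11/3 = 8.644e-10 m
v = Zαc/n = 3·0.007297·2.998e8/7 = 9.376e5 m/s
T = 2πr/v = 5.793e-15 s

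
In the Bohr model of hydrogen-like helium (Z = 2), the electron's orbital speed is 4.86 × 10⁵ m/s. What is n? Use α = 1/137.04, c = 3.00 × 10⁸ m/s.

9

v_n = Zαc/n ⇒ n = Zαc/v = 2 × 0.00730 × 3.00 × 10⁸ / 4.86 × 10⁵ ≈ 9.01
n = 9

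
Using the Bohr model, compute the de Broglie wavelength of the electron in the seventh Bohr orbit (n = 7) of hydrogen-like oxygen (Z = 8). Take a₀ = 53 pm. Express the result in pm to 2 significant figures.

290 pm

The Bohr quantisation condition is nλ = 2πr_n.
r_n = n²a₀/Z = 320 pm
λ = 2πr_n/n = 2π·320/7 = 290 pm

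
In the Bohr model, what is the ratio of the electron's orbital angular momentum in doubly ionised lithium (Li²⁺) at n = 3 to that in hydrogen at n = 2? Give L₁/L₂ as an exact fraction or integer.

3/2

L = nℏ is independent of Z.
L₁/L₂ = n₁/n₂ = 3/2 = 3/2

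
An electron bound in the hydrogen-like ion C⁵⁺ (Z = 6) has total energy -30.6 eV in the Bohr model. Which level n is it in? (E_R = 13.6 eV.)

E_n = −E_R Z²/n² ⇒ n² = E_R Z²/(−E_n) = 13.6 × 6² / 30.6 ≈ 16.00
n = 4

4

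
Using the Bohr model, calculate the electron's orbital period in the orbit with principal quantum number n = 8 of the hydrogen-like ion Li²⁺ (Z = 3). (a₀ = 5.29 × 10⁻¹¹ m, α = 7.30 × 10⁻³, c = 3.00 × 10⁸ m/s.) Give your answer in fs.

8.63 fs

r = n²a₀/Z = 8²·5.29 × 10⁻¹¹/3 = 1.13 × 10⁻⁹ m
v = Zαc/n = 3·0.00730·3.00 × 10⁸/8 = 8.21 × 10⁵ m/s
T = 2πr/v = 8.63 × 10⁻¹⁵ s = 8.63 fs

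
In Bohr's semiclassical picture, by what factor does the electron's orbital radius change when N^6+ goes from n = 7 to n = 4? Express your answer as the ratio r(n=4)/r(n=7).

16/49

r ∝ Z^-1 · n^2; with Z fixed, r ∝ n^2.
r(n=4)/r(n=7) = (4/7)^2 = 16/49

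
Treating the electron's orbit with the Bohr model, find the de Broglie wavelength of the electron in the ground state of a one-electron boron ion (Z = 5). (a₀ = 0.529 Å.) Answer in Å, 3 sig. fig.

The Bohr quantisation condition is nλ = 2πr_n.
r_n = n²a₀/Z = 0.106 Å
λ = 2πr_n/n = 2π·0.106/1 = 0.665 Å

0.665 Å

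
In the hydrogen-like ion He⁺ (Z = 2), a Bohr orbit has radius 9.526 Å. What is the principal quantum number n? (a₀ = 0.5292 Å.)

r_n = n²a₀/Z ⇒ n² = rZ/a₀ = 9.526 × 2 / 0.5292 ≈ 36.00
n = 6

6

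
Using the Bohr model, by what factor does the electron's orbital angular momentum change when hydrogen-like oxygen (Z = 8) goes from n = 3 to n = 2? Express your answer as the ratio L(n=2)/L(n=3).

2/3

L = nℏ depends only on n, so L ∝ n.
L(n=2)/L(n=3) = (2/3)^1 = 2/3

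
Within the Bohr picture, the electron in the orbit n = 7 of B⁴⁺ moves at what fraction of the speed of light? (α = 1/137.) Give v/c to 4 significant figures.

v_n = Zαc/n, so v/c = Zα/n = 5 × 0.007299 / 7 = 0.005214

0.005214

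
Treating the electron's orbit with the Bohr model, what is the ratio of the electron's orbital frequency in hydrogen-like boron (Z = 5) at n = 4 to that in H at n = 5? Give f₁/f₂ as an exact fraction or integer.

f ∝ Z^2 · n^-3
f₁/f₂ = (5/1)^2 · (4/5)^-3 = 3125/64

3125/64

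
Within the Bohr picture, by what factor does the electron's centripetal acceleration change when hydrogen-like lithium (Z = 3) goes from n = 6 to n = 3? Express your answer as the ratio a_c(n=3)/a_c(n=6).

a_c ∝ Z^3 · n^-4; with Z fixed, a_c ∝ n^-4.
a_c(n=3)/a_c(n=6) = (3/6)^-4 = 16

16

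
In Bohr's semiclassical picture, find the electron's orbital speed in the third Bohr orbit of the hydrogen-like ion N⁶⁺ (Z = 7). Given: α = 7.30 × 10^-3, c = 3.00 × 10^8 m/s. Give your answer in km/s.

v_n = Zαc/n = 7 × 0.00730 × 3.00 × 10^8 / 3
    = 5110 km/s

5110 km/s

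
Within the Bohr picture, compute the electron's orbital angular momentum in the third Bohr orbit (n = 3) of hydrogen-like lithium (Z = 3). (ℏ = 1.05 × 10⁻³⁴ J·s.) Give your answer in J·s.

3.15 × 10⁻³⁴ J·s

L_n = nℏ = 3 × 1.05 × 10⁻³⁴ = 3.15 × 10⁻³⁴ J·s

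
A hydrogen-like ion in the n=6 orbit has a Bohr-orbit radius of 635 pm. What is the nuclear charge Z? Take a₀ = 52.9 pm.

3

r_n = n²a₀/Z ⇒ Z = n²a₀/r = 6² × 52.9 / 635 ≈ 3.00
Z = 3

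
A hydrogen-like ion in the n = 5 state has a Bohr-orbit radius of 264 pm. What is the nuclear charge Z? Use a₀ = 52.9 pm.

r_n = n²a₀/Z ⇒ Z = n²a₀/r = 5² × 52.9 / 264 ≈ 5.01
Z = 5

5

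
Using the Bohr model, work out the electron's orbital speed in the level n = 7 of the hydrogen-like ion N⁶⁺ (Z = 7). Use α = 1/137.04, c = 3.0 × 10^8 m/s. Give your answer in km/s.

v_n = Zαc/n = 7 × 0.0073 × 3.0 × 10^8 / 7
    = 2200 km/s

2200 km/s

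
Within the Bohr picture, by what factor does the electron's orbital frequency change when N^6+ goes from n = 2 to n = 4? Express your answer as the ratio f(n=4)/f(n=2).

f ∝ Z^2 · n^-3; with Z fixed, f ∝ n^-3.
f(n=4)/f(n=2) = (4/2)^-3 = 1/8

1/8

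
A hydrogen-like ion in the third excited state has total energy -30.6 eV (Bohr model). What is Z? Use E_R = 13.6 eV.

6

E_n = −E_R Z²/n² ⇒ Z² = −E_n n²/E_R = 30.6 × 4² / 13.6 ≈ 36.00
Z = 6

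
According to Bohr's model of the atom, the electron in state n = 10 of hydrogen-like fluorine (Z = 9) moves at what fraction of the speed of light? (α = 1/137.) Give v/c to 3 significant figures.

0.00657

v_n = Zαc/n, so v/c = Zα/n = 9 × 0.00730 / 10 = 0.00657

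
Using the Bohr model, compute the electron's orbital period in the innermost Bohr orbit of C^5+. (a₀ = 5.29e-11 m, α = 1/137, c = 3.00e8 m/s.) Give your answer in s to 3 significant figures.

r = n²a₀/Z = 1²·5.29e-11/6 = 8.82e-12 m
v = Zαc/n = 6·0.00730·3.00e8/1 = 1.31e7 m/s
T = 2πr/v = 4.22e-18 s

4.22e-18 s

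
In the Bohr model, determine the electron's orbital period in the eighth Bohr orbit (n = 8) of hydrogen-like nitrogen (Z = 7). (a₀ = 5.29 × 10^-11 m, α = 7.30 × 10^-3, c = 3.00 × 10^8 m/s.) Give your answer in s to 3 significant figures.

1.59 × 10^-15 s

r = n²a₀/Z = 8²·5.29 × 10^-11/7 = 4.84 × 10^-10 m
v = Zαc/n = 7·0.00730·3.00 × 10^8/8 = 1.92 × 10^6 m/s
T = 2πr/v = 1.59 × 10^-15 s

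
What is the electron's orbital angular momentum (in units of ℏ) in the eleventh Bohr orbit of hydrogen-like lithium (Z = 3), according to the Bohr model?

L_n = nℏ, so L/ℏ = n = 11.

11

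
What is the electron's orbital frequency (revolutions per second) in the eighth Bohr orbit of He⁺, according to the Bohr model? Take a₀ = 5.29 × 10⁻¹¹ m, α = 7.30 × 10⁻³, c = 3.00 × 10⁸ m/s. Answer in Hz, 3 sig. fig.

r = n²a₀/Z = 1.69 × 10⁻⁹ m, v = Zαc/n = 5.47 × 10⁵ m/s
f = v/(2πr) = 5.15 × 10¹³ Hz

5.15 × 10¹³ Hz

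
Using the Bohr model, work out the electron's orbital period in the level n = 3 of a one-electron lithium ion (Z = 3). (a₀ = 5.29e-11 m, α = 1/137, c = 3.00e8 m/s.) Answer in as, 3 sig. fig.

r = n²a₀/Z = 3²·5.29e-11/3 = 1.59e-10 m
v = Zαc/n = 3·0.00730·3.00e8/3 = 2.19e6 m/s
T = 2πr/v = 4.55e-16 s = 455 as

455 as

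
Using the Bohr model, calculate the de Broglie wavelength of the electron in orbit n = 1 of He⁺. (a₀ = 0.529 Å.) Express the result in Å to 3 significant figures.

1.66 Å

The Bohr quantisation condition is nλ = 2πr_n.
r_n = n²a₀/Z = 0.265 Å
λ = 2πr_n/n = 2π·0.265/1 = 1.66 Å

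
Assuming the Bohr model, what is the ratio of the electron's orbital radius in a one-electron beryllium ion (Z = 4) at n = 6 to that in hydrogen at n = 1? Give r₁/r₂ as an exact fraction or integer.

r ∝ Z^-1 · n^2
r₁/r₂ = (4/1)^-1 · (6/1)^2 = 9

9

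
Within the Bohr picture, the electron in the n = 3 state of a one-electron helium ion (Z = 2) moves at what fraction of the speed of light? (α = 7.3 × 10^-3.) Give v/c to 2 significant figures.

0.0049

v_n = Zαc/n, so v/c = Zα/n = 2 × 0.0073 / 3 = 0.0049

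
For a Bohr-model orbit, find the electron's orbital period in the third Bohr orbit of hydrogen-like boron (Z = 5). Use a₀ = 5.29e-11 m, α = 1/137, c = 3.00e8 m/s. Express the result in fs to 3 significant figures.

r = n²a₀/Z = 3²·5.29e-11/5 = 9.52e-11 m
v = Zαc/n = 5·0.00730·3.00e8/3 = 3.65e6 m/s
T = 2πr/v = 1.64e-16 s = 0.164 fs

0.164 fs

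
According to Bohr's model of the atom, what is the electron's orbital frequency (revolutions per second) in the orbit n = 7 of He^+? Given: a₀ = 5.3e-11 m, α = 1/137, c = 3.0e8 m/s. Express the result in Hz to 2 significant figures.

r = n²a₀/Z = 1.3e-9 m, v = Zαc/n = 6.3e5 m/s
f = v/(2πr) = 7.7e13 Hz

7.7e13 Hz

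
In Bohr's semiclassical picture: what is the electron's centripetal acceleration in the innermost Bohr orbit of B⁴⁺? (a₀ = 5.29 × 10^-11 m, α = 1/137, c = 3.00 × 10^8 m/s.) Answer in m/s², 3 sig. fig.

r = n²a₀/Z = 1.06 × 10^-11 m, v = Zαc/n = 1.09 × 10^7 m/s
a = v²/r = (1.09 × 10^7)² / 1.06 × 10^-11 = 1.13 × 10^25 m/s²

1.13 × 10^25 m/s²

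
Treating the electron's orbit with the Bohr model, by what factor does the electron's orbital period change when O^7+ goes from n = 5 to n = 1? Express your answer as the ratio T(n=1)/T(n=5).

T ∝ Z^-2 · n^3; with Z fixed, T ∝ n^3.
T(n=1)/T(n=5) = (1/5)^3 = 1/125

1/125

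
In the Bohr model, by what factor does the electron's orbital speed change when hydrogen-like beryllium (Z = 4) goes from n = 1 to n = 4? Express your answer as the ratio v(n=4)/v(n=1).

v ∝ Z^1 · n^-1; with Z fixed, v ∝ n^-1.
v(n=4)/v(n=1) = (4/1)^-1 = 1/4

1/4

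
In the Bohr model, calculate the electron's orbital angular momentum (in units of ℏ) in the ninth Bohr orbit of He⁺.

L_n = nℏ, so L/ℏ = n = 9.

9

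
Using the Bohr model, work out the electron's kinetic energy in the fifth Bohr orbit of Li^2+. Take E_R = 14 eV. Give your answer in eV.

5.0 eV

For a Coulomb orbit the virial theorem gives K = −E_n.
E_n = −E_R·Z²/n², so K = E_R·Z²/n² = 14 × 3²/5² = 5.0 eV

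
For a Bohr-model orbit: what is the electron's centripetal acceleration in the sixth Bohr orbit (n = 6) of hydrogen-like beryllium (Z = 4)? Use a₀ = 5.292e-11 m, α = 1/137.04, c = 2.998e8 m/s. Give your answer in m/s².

4.466e21 m/s²

r = n²a₀/Z = 4.763e-10 m, v = Zαc/n = 1.458e6 m/s
a = v²/r = (1.458e6)² / 4.763e-10 = 4.466e21 m/s²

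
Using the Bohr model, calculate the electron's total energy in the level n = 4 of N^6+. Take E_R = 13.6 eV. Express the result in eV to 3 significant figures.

E_n = −E_R·Z²/n² = −13.6 × 7²/4² = -41.6 eV

-41.6 eV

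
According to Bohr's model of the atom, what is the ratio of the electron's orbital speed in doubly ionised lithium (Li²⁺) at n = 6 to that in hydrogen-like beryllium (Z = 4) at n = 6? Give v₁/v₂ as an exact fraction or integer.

3/4

v ∝ Z^1 · n^-1
v₁/v₂ = (3/4)^1 · (6/6)^-1 = 3/4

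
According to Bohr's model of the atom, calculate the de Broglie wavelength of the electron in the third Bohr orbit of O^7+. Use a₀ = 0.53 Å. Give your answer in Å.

The Bohr quantisation condition is nλ = 2πr_n.
r_n = n²a₀/Z = 0.60 Å
λ = 2πr_n/n = 2π·0.60/3 = 1.2 Å

1.2 Å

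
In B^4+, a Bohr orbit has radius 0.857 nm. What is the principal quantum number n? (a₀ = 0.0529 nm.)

9

r_n = n²a₀/Z ⇒ n² = rZ/a₀ = 0.857 × 5 / 0.0529 ≈ 81.00
n = 9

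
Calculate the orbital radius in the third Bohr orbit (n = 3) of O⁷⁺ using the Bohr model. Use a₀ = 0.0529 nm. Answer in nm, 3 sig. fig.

r_n = n²a₀/Z = 3² × 0.0529 / 8
    = 9 × 0.0529 / 8 = 0.0595 nm

0.0595 nm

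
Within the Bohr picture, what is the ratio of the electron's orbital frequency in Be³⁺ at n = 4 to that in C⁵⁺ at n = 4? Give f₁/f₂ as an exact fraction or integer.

4/9

f ∝ Z^2 · n^-3
f₁/f₂ = (4/6)^2 · (4/4)^-3 = 4/9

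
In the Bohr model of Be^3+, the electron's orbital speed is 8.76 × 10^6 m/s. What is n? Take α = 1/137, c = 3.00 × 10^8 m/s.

v_n = Zαc/n ⇒ n = Zαc/v = 4 × 0.00730 × 3.00 × 10^8 / 8.76 × 10^6 ≈ 1.00
n = 1

1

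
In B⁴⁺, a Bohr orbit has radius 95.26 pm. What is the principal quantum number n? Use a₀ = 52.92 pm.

3

r_n = n²a₀/Z ⇒ n² = rZ/a₀ = 95.26 × 5 / 52.92 ≈ 9.00
n = 3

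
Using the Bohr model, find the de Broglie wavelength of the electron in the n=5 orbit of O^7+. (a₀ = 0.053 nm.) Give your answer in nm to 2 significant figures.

0.21 nm

The Bohr quantisation condition is nλ = 2πr_n.
r_n = n²a₀/Z = 0.17 nm
λ = 2πr_n/n = 2π·0.17/5 = 0.21 nm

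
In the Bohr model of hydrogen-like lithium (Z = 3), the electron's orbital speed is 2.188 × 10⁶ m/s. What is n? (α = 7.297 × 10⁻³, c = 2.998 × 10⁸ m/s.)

3

v_n = Zαc/n ⇒ n = Zαc/v = 3 × 0.007297 × 2.998 × 10⁸ / 2.188 × 10⁶ ≈ 3.00
n = 3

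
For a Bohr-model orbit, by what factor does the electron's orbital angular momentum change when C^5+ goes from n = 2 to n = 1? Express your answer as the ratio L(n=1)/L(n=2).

L = nℏ depends only on n, so L ∝ n.
L(n=1)/L(n=2) = (1/2)^1 = 1/2

1/2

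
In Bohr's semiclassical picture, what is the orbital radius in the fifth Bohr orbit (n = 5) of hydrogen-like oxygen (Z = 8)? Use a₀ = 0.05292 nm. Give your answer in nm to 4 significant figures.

r_n = n²a₀/Z = 5² × 0.05292 / 8
    = 25 × 0.05292 / 8 = 0.1654 nm

0.1654 nm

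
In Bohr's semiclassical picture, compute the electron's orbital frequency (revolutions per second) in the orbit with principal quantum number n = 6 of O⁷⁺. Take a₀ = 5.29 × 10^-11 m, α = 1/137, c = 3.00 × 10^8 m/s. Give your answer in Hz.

1.95 × 10^15 Hz

r = n²a₀/Z = 2.38 × 10^-10 m, v = Zαc/n = 2.92 × 10^6 m/s
f = v/(2πr) = 1.95 × 10^15 Hz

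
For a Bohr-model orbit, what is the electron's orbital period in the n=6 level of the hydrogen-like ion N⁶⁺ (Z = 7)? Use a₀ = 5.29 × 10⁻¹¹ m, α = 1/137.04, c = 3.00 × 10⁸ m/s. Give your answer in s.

6.69 × 10⁻¹⁶ s

r = n²a₀/Z = 6²·5.29 × 10⁻¹¹/7 = 2.72 × 10⁻¹⁰ m
v = Zαc/n = 7·0.00730·3.00 × 10⁸/6 = 2.55 × 10⁶ m/s
T = 2πr/v = 6.69 × 10⁻¹⁶ s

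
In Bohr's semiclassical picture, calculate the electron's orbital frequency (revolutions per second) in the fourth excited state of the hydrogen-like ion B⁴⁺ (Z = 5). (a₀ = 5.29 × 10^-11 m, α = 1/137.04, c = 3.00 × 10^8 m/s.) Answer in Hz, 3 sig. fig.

1.32 × 10^15 Hz

r = n²a₀/Z = 2.64 × 10^-10 m, v = Zαc/n = 2.19 × 10^6 m/s
f = v/(2πr) = 1.32 × 10^15 Hz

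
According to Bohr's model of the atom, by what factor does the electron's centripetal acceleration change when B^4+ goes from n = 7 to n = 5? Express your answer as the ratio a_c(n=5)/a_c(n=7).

a_c ∝ Z^3 · n^-4; with Z fixed, a_c ∝ n^-4.
a_c(n=5)/a_c(n=7) = (5/7)^-4 = 2401/625

2401/625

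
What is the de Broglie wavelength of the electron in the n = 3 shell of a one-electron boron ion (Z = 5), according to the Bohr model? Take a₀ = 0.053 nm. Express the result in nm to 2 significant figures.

0.20 nm

The Bohr quantisation condition is nλ = 2πr_n.
r_n = n²a₀/Z = 0.095 nm
λ = 2πr_n/n = 2π·0.095/3 = 0.20 nm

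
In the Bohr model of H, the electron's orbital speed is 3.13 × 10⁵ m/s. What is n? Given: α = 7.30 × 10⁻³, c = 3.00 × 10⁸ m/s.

7

v_n = Zαc/n ⇒ n = Zαc/v = 1 × 0.00730 × 3.00 × 10⁸ / 3.13 × 10⁵ ≈ 7.00
n = 7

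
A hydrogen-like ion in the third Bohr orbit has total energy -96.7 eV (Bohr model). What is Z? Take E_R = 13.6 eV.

8

E_n = −E_R Z²/n² ⇒ Z² = −E_n n²/E_R = 96.7 × 3² / 13.6 ≈ 63.99
Z = 8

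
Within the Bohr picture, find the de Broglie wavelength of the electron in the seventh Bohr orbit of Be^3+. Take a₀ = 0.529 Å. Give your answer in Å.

5.82 Å

The Bohr quantisation condition is nλ = 2πr_n.
r_n = n²a₀/Z = 6.48 Å
λ = 2πr_n/n = 2π·6.48/7 = 5.82 Å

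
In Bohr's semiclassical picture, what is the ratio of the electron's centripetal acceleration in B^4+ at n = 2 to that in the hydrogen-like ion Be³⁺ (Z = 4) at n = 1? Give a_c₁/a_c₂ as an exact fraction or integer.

125/1024

a_c ∝ Z^3 · n^-4
a_c₁/a_c₂ = (5/4)^3 · (2/1)^-4 = 125/1024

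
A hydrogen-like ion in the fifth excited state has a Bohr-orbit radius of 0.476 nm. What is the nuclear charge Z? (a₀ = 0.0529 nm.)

4

r_n = n²a₀/Z ⇒ Z = n²a₀/r = 6² × 0.0529 / 0.476 ≈ 4.00
Z = 4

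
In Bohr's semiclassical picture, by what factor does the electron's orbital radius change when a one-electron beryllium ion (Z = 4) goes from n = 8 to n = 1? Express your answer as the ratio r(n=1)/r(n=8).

1/64

r ∝ Z^-1 · n^2; with Z fixed, r ∝ n^2.
r(n=1)/r(n=8) = (1/8)^2 = 1/64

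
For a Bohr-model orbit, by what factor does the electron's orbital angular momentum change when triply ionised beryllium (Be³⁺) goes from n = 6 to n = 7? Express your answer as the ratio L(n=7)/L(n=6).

L = nℏ depends only on n, so L ∝ n.
L(n=7)/L(n=6) = (7/6)^1 = 7/6

7/6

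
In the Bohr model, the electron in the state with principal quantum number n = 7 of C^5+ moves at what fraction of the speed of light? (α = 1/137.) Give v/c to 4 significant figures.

0.006257

v_n = Zαc/n, so v/c = Zα/n = 6 × 0.007299 / 7 = 0.006257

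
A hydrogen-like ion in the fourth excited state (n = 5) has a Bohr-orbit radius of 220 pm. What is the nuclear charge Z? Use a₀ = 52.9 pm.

r_n = n²a₀/Z ⇒ Z = n²a₀/r = 5² × 52.9 / 220 ≈ 6.01
Z = 6

6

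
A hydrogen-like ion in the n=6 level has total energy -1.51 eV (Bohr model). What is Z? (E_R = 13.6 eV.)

2

E_n = −E_R Z²/n² ⇒ Z² = −E_n n²/E_R = 1.51 × 6² / 13.6 ≈ 4.00
Z = 2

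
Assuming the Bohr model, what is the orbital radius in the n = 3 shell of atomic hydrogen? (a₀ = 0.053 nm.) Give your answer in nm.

0.48 nm

r_n = n²a₀/Z = 3² × 0.053 / 1
    = 9 × 0.053 / 1 = 0.48 nm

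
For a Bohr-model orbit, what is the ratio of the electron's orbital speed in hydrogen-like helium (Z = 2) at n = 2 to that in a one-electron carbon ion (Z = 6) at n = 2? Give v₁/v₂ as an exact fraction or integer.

1/3

v ∝ Z^1 · n^-1
v₁/v₂ = (2/6)^1 · (2/2)^-1 = 1/3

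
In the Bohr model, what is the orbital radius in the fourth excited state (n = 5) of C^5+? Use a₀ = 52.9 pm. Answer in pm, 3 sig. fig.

220 pm

r_n = n²a₀/Z = 5² × 52.9 / 6
    = 25 × 52.9 / 6 = 220 pm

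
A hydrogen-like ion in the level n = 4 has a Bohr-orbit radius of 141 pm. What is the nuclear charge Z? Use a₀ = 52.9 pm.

6

r_n = n²a₀/Z ⇒ Z = n²a₀/r = 4² × 52.9 / 141 ≈ 6.00
Z = 6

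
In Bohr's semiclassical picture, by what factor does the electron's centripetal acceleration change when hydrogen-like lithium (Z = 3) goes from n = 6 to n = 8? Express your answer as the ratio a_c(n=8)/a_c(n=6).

81/256

a_c ∝ Z^3 · n^-4; with Z fixed, a_c ∝ n^-4.
a_c(n=8)/a_c(n=6) = (8/6)^-4 = 81/256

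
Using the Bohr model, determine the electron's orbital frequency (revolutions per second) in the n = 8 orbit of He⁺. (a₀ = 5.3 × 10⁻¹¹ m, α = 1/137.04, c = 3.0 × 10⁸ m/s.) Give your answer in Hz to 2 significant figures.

5.1 × 10¹³ Hz

r = n²a₀/Z = 1.7 × 10⁻⁹ m, v = Zαc/n = 5.5 × 10⁵ m/s
f = v/(2πr) = 5.1 × 10¹³ Hz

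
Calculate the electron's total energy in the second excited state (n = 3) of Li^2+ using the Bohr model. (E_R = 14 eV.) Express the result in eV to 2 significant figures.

-14 eV

E_n = −E_R·Z²/n² = −14 × 3²/3² = -14 eV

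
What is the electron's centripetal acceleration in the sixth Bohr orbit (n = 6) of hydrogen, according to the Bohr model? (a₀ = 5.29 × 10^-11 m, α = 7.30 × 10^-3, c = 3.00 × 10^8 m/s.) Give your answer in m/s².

r = n²a₀/Z = 1.90 × 10^-9 m, v = Zαc/n = 3.65 × 10^5 m/s
a = v²/r = (3.65 × 10^5)² / 1.90 × 10^-9 = 7.00 × 10^19 m/s²

7.00 × 10^19 m/s²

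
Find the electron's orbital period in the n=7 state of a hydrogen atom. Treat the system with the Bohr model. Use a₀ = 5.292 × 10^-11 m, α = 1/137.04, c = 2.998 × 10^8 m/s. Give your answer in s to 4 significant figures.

5.213 × 10^-14 s

r = n²a₀/Z = 7²·5.292 × 10^-11/1 = 2.593 × 10^-9 m
v = Zαc/n = 1·0.007297·2.998 × 10^8/7 = 3.125 × 10^5 m/s
T = 2πr/v = 5.213 × 10^-14 s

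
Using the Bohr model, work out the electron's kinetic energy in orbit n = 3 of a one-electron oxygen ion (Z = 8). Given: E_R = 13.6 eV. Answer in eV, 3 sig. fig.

For a Coulomb orbit the virial theorem gives K = −E_n.
E_n = −E_R·Z²/n², so K = E_R·Z²/n² = 13.6 × 8²/3² = 96.7 eV

96.7 eV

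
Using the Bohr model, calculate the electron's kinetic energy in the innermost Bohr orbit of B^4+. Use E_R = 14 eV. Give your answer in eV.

350 eV

For a Coulomb orbit the virial theorem gives K = −E_n.
E_n = −E_R·Z²/n², so K = E_R·Z²/n² = 14 × 5²/1² = 350 eV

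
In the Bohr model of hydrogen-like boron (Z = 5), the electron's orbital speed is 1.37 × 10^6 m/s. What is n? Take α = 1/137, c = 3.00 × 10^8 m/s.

v_n = Zαc/n ⇒ n = Zαc/v = 5 × 0.00730 × 3.00 × 10^8 / 1.37 × 10^6 ≈ 7.99
n = 8

8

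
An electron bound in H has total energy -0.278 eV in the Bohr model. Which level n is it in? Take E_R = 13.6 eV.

E_n = −E_R Z²/n² ⇒ n² = E_R Z²/(−E_n) = 13.6 × 1² / 0.278 ≈ 48.92
n = 7

7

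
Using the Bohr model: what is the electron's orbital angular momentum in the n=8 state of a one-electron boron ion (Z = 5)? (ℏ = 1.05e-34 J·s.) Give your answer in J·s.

8.40e-34 J·s

L_n = nℏ = 8 × 1.05e-34 = 8.40e-34 J·s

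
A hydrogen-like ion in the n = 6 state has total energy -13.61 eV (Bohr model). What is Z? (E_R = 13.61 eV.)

E_n = −E_R Z²/n² ⇒ Z² = −E_n n²/E_R = 13.61 × 6² / 13.61 ≈ 36.00
Z = 6

6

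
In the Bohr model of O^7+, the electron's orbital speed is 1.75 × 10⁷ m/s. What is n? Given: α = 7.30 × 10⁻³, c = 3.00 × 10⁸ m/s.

v_n = Zαc/n ⇒ n = Zαc/v = 8 × 0.00730 × 3.00 × 10⁸ / 1.75 × 10⁷ ≈ 1.00
n = 1

1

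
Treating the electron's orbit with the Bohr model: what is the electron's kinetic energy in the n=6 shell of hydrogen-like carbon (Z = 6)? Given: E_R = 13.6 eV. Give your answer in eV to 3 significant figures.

For a Coulomb orbit the virial theorem gives K = −E_n.
E_n = −E_R·Z²/n², so K = E_R·Z²/n² = 13.6 × 6²/6² = 13.6 eV

13.6 eV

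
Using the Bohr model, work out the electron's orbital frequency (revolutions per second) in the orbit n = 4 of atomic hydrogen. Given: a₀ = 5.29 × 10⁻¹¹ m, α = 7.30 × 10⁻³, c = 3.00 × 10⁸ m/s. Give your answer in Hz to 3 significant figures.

1.03 × 10¹⁴ Hz

r = n²a₀/Z = 8.46 × 10⁻¹⁰ m, v = Zαc/n = 5.47 × 10⁵ m/s
f = v/(2πr) = 1.03 × 10¹⁴ Hz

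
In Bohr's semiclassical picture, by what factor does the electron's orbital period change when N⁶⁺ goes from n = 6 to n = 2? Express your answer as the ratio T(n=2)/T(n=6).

T ∝ Z^-2 · n^3; with Z fixed, T ∝ n^3.
T(n=2)/T(n=6) = (2/6)^3 = 1/27

1/27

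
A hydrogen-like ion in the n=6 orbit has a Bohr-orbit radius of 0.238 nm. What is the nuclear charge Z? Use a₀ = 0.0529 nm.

r_n = n²a₀/Z ⇒ Z = n²a₀/r = 6² × 0.0529 / 0.238 ≈ 8.00
Z = 8

8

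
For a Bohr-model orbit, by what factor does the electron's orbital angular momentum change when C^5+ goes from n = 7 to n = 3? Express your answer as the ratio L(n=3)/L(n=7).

3/7

L = nℏ depends only on n, so L ∝ n.
L(n=3)/L(n=7) = (3/7)^1 = 3/7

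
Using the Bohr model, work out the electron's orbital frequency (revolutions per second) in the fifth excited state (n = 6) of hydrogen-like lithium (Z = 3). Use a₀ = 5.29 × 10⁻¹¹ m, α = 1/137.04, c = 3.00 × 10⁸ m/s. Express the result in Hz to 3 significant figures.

r = n²a₀/Z = 6.35 × 10⁻¹⁰ m, v = Zαc/n = 1.09 × 10⁶ m/s
f = v/(2πr) = 2.74 × 10¹⁴ Hz

2.74 × 10¹⁴ Hz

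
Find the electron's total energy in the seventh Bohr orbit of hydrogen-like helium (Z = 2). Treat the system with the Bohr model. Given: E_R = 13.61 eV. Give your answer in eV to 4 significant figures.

E_n = −E_R·Z²/n² = −13.61 × 2²/7² = -1.111 eV

-1.111 eV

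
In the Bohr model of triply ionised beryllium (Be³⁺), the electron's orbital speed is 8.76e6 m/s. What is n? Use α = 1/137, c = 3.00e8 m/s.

1

v_n = Zαc/n ⇒ n = Zαc/v = 4 × 0.00730 × 3.00e8 / 8.76e6 ≈ 1.00
n = 1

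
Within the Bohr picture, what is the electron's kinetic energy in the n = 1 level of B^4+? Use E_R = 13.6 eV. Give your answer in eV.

340 eV

For a Coulomb orbit the virial theorem gives K = −E_n.
E_n = −E_R·Z²/n², so K = E_R·Z²/n² = 13.6 × 5²/1² = 340 eV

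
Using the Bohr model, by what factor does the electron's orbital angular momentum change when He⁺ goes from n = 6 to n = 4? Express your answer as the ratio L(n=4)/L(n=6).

2/3

L = nℏ depends only on n, so L ∝ n.
L(n=4)/L(n=6) = (4/6)^1 = 2/3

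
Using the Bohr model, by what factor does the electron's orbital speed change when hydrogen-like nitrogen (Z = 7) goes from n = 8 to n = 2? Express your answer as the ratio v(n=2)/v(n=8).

4

v ∝ Z^1 · n^-1; with Z fixed, v ∝ n^-1.
v(n=2)/v(n=8) = (2/8)^-1 = 4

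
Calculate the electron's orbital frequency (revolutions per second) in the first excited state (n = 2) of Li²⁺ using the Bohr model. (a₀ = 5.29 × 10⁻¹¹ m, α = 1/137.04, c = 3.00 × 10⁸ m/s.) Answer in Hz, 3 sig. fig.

r = n²a₀/Z = 7.05 × 10⁻¹¹ m, v = Zαc/n = 3.28 × 10⁶ m/s
f = v/(2πr) = 7.41 × 10¹⁵ Hz

7.41 × 10¹⁵ Hz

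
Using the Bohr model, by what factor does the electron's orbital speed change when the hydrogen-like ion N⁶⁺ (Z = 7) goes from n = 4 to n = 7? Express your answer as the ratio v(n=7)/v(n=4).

4/7

v ∝ Z^1 · n^-1; with Z fixed, v ∝ n^-1.
v(n=7)/v(n=4) = (7/4)^-1 = 4/7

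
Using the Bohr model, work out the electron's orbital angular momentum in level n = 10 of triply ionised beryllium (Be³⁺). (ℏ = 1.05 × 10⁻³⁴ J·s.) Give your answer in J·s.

L_n = nℏ = 10 × 1.05 × 10⁻³⁴ = 1.05 × 10⁻³³ J·s

1.05 × 10⁻³³ J·s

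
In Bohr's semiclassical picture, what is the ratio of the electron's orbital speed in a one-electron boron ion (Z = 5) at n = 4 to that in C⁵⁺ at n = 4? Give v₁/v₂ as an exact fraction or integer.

v ∝ Z^1 · n^-1
v₁/v₂ = (5/6)^1 · (4/4)^-1 = 5/6

5/6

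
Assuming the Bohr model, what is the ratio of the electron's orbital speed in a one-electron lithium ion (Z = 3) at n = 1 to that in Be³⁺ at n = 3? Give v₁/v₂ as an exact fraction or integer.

v ∝ Z^1 · n^-1
v₁/v₂ = (3/4)^1 · (1/3)^-1 = 9/4

9/4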